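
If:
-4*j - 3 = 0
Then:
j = -3/4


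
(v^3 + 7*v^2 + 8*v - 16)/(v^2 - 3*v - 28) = (v^2 + 3*v - 4)/(v - 7)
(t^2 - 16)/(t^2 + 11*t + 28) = (t - 4)/(t + 7)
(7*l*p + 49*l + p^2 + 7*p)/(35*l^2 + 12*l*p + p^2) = (p + 7)/(5*l + p)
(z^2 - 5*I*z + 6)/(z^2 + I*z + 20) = (z^2 - 5*I*z + 6)/(z^2 + I*z + 20)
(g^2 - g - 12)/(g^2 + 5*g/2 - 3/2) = 2*(g - 4)/(2*g - 1)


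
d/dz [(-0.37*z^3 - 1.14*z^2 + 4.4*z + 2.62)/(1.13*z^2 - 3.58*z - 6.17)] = (-0.4181*z^4 + 2.6492*z^3 + 5.9579*z^2 + 8.1464*z - 17.7684)/(1.2769*z^4 - 8.0908*z^3 - 1.1278*z^2 + 44.1772*z + 38.0689)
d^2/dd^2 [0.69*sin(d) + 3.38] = -0.69*sin(d)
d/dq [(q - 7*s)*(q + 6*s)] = 2*q - s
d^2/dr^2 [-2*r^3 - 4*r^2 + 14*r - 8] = -12*r - 8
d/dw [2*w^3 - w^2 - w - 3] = 6*w^2 - 2*w - 1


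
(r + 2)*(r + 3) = r^2 + 5*r + 6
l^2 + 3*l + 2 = (l + 1)*(l + 2)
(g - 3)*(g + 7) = g^2 + 4*g - 21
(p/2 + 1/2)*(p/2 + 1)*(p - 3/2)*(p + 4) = p^4/4 + 11*p^3/8 + 7*p^2/8 - 13*p/4 - 3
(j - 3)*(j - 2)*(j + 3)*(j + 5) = j^4 + 3*j^3 - 19*j^2 - 27*j + 90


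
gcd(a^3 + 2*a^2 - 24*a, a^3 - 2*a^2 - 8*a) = a^2 - 4*a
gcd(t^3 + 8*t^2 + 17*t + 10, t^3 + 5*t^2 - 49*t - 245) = t + 5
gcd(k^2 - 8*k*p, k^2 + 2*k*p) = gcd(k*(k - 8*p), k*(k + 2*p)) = k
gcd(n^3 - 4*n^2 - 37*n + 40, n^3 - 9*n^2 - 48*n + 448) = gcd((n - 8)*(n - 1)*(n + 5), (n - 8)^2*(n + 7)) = n - 8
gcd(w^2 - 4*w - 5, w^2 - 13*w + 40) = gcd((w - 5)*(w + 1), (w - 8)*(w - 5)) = w - 5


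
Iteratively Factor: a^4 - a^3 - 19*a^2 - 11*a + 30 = (a - 1)*(a^3 - 19*a - 30) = (a - 1)*(a + 2)*(a^2 - 2*a - 15) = (a - 5)*(a - 1)*(a + 2)*(a + 3)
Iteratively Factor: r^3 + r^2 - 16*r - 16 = (r + 1)*(r^2 - 16) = (r - 4)*(r + 1)*(r + 4)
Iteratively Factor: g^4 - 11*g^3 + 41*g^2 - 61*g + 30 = (g - 3)*(g^3 - 8*g^2 + 17*g - 10) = (g - 5)*(g - 3)*(g^2 - 3*g + 2) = (g - 5)*(g - 3)*(g - 1)*(g - 2)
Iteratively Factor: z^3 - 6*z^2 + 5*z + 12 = (z + 1)*(z^2 - 7*z + 12) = (z - 4)*(z + 1)*(z - 3)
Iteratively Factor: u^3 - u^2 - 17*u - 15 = (u + 3)*(u^2 - 4*u - 5) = (u - 5)*(u + 3)*(u + 1)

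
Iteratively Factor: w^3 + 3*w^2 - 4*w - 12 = (w + 2)*(w^2 + w - 6) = (w - 2)*(w + 2)*(w + 3)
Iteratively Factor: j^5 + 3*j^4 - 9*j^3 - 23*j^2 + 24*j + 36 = (j + 1)*(j^4 + 2*j^3 - 11*j^2 - 12*j + 36) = (j - 2)*(j + 1)*(j^3 + 4*j^2 - 3*j - 18) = (j - 2)*(j + 1)*(j + 3)*(j^2 + j - 6) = (j - 2)*(j + 1)*(j + 3)^2*(j - 2)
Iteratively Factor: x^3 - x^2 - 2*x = (x - 2)*(x^2 + x) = x*(x - 2)*(x + 1)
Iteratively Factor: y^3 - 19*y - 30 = (y + 2)*(y^2 - 2*y - 15) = (y - 5)*(y + 2)*(y + 3)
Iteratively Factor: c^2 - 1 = (c + 1)*(c - 1)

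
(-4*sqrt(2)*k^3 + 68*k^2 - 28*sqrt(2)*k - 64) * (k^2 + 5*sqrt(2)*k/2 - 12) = -4*sqrt(2)*k^5 + 48*k^4 + 190*sqrt(2)*k^3 - 1020*k^2 + 176*sqrt(2)*k + 768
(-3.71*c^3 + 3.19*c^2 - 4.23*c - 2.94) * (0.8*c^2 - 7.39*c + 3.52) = -2.968*c^5 + 29.9689*c^4 - 40.0173*c^3 + 40.1365*c^2 + 6.837*c - 10.3488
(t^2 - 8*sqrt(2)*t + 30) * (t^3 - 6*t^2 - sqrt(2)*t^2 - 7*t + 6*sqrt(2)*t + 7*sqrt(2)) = t^5 - 9*sqrt(2)*t^4 - 6*t^4 + 39*t^3 + 54*sqrt(2)*t^3 - 276*t^2 + 33*sqrt(2)*t^2 - 322*t + 180*sqrt(2)*t + 210*sqrt(2)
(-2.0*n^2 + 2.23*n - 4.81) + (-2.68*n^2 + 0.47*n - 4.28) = -4.68*n^2 + 2.7*n - 9.09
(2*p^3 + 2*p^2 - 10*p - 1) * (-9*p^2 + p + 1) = -18*p^5 - 16*p^4 + 94*p^3 + p^2 - 11*p - 1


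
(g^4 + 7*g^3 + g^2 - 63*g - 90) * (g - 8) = g^5 - g^4 - 55*g^3 - 71*g^2 + 414*g + 720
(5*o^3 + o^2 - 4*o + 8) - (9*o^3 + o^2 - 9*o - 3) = -4*o^3 + 5*o + 11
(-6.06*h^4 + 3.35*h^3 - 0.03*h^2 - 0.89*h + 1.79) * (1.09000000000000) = -6.6054*h^4 + 3.6515*h^3 - 0.0327*h^2 - 0.9701*h + 1.9511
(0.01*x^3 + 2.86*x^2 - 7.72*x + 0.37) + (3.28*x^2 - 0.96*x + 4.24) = 0.01*x^3 + 6.14*x^2 - 8.68*x + 4.61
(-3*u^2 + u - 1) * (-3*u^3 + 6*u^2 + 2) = 9*u^5 - 21*u^4 + 9*u^3 - 12*u^2 + 2*u - 2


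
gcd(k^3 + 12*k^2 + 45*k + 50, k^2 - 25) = k + 5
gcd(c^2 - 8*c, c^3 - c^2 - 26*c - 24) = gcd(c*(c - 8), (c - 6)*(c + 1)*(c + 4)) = 1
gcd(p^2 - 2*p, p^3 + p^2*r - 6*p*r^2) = p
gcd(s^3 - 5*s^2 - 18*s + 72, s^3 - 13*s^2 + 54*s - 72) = s^2 - 9*s + 18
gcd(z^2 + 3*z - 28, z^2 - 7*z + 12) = z - 4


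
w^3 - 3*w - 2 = (w - 2)*(w + 1)^2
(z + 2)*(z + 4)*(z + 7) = z^3 + 13*z^2 + 50*z + 56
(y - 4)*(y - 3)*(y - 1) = y^3 - 8*y^2 + 19*y - 12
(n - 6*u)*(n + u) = n^2 - 5*n*u - 6*u^2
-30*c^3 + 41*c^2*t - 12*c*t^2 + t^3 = (-6*c + t)*(-5*c + t)*(-c + t)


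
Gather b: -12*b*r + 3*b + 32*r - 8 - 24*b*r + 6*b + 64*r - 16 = b*(9 - 36*r) + 96*r - 24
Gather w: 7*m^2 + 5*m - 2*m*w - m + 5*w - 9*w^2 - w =7*m^2 + 4*m - 9*w^2 + w*(4 - 2*m)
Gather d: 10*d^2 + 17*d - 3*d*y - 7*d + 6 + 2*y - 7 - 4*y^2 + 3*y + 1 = 10*d^2 + d*(10 - 3*y) - 4*y^2 + 5*y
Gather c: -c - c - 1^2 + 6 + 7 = 12 - 2*c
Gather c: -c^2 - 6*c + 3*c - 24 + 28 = -c^2 - 3*c + 4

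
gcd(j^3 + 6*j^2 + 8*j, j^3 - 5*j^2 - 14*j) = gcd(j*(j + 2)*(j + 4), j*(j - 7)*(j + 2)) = j^2 + 2*j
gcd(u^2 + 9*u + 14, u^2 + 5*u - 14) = u + 7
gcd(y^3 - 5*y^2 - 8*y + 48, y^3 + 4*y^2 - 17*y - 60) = y^2 - y - 12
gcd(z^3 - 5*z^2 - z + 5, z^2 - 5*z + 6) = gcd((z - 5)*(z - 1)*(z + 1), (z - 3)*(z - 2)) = 1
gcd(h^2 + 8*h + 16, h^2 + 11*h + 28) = h + 4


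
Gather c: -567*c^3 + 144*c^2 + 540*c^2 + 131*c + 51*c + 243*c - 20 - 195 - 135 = -567*c^3 + 684*c^2 + 425*c - 350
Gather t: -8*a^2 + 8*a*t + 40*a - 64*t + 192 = -8*a^2 + 40*a + t*(8*a - 64) + 192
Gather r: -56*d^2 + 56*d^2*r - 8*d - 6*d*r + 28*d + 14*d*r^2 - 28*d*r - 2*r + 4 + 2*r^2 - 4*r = -56*d^2 + 20*d + r^2*(14*d + 2) + r*(56*d^2 - 34*d - 6) + 4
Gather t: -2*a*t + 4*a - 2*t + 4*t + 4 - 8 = 4*a + t*(2 - 2*a) - 4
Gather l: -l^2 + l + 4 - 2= -l^2 + l + 2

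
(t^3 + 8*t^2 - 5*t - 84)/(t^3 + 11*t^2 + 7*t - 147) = (t + 4)/(t + 7)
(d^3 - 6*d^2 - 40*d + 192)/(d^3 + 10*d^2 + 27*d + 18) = (d^2 - 12*d + 32)/(d^2 + 4*d + 3)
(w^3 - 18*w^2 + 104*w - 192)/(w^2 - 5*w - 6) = (w^2 - 12*w + 32)/(w + 1)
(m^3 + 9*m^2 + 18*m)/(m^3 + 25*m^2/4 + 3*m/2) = 4*(m + 3)/(4*m + 1)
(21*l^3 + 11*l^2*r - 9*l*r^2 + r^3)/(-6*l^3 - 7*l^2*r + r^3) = (-7*l + r)/(2*l + r)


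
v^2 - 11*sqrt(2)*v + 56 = (v - 7*sqrt(2))*(v - 4*sqrt(2))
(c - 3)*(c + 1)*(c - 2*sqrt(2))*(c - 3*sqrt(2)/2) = c^4 - 7*sqrt(2)*c^3/2 - 2*c^3 + 3*c^2 + 7*sqrt(2)*c^2 - 12*c + 21*sqrt(2)*c/2 - 18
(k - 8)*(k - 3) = k^2 - 11*k + 24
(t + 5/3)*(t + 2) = t^2 + 11*t/3 + 10/3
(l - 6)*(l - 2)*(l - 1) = l^3 - 9*l^2 + 20*l - 12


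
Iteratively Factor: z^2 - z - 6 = (z + 2)*(z - 3)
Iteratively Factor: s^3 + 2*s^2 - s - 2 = (s - 1)*(s^2 + 3*s + 2) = (s - 1)*(s + 1)*(s + 2)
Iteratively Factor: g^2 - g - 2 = (g + 1)*(g - 2)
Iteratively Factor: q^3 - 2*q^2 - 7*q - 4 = (q - 4)*(q^2 + 2*q + 1) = (q - 4)*(q + 1)*(q + 1)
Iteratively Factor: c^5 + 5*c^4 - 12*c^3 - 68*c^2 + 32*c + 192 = (c - 2)*(c^4 + 7*c^3 + 2*c^2 - 64*c - 96) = (c - 2)*(c + 4)*(c^3 + 3*c^2 - 10*c - 24) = (c - 2)*(c + 4)^2*(c^2 - c - 6) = (c - 2)*(c + 2)*(c + 4)^2*(c - 3)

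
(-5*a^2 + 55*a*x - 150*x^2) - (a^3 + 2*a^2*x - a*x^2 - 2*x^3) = -a^3 - 2*a^2*x - 5*a^2 + a*x^2 + 55*a*x + 2*x^3 - 150*x^2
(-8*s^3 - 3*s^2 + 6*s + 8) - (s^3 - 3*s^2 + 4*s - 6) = -9*s^3 + 2*s + 14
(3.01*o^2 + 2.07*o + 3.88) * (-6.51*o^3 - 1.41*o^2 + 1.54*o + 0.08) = -19.5951*o^5 - 17.7198*o^4 - 23.5421*o^3 - 2.0422*o^2 + 6.1408*o + 0.3104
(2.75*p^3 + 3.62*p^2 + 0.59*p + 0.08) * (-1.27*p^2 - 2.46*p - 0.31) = -3.4925*p^5 - 11.3624*p^4 - 10.507*p^3 - 2.6752*p^2 - 0.3797*p - 0.0248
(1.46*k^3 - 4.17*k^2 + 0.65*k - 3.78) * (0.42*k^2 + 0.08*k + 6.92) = 0.6132*k^5 - 1.6346*k^4 + 10.0426*k^3 - 30.392*k^2 + 4.1956*k - 26.1576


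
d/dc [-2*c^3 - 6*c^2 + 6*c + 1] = -6*c^2 - 12*c + 6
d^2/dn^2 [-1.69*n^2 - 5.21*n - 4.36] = -3.38000000000000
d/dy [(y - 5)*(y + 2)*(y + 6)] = 3*y^2 + 6*y - 28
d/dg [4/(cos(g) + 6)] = 4*sin(g)/(cos(g) + 6)^2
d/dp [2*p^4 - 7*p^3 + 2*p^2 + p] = 8*p^3 - 21*p^2 + 4*p + 1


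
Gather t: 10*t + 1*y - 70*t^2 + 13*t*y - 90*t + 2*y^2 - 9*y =-70*t^2 + t*(13*y - 80) + 2*y^2 - 8*y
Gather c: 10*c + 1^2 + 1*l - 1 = 10*c + l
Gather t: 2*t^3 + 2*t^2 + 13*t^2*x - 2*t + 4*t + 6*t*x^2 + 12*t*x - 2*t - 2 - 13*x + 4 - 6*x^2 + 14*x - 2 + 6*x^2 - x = 2*t^3 + t^2*(13*x + 2) + t*(6*x^2 + 12*x)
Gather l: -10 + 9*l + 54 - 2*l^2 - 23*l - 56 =-2*l^2 - 14*l - 12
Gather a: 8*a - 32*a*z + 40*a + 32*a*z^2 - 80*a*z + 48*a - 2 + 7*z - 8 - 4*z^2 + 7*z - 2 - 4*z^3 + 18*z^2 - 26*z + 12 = a*(32*z^2 - 112*z + 96) - 4*z^3 + 14*z^2 - 12*z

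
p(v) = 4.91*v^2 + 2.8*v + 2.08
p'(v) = 9.82*v + 2.8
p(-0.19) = 1.73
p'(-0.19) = 0.93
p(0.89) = 8.46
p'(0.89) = 11.54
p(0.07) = 2.30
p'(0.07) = 3.49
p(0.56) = 5.19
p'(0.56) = 8.30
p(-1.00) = 4.19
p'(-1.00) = -7.02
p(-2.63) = 28.68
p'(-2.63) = -23.03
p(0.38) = 3.85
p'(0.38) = 6.53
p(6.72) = 242.62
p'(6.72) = 68.79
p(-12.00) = 675.52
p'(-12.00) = -115.04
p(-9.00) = 374.59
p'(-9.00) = -85.58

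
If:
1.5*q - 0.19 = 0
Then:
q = 0.13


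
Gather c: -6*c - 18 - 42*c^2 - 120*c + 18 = -42*c^2 - 126*c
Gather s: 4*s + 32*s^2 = 32*s^2 + 4*s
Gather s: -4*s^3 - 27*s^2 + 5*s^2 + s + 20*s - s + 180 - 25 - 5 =-4*s^3 - 22*s^2 + 20*s + 150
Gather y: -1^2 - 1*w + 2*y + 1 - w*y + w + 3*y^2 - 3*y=3*y^2 + y*(-w - 1)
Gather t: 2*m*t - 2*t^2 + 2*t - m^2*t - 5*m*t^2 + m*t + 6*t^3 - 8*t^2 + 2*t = 6*t^3 + t^2*(-5*m - 10) + t*(-m^2 + 3*m + 4)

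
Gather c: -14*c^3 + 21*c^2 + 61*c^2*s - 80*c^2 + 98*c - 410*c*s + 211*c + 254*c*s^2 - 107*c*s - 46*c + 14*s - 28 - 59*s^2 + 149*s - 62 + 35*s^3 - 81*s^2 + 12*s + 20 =-14*c^3 + c^2*(61*s - 59) + c*(254*s^2 - 517*s + 263) + 35*s^3 - 140*s^2 + 175*s - 70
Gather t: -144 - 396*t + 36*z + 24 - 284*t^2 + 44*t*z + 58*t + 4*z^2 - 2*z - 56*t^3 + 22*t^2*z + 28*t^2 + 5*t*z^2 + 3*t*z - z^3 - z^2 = -56*t^3 + t^2*(22*z - 256) + t*(5*z^2 + 47*z - 338) - z^3 + 3*z^2 + 34*z - 120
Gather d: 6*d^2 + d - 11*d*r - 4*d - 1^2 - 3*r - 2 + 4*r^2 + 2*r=6*d^2 + d*(-11*r - 3) + 4*r^2 - r - 3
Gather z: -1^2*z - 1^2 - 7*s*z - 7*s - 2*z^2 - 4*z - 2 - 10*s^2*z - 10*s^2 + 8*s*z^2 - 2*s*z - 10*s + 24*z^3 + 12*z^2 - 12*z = -10*s^2 - 17*s + 24*z^3 + z^2*(8*s + 10) + z*(-10*s^2 - 9*s - 17) - 3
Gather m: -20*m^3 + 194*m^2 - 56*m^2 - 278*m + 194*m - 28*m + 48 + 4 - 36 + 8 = -20*m^3 + 138*m^2 - 112*m + 24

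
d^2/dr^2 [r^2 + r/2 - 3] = 2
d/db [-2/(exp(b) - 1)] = 1/(2*sinh(b/2)^2)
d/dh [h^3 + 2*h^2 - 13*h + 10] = 3*h^2 + 4*h - 13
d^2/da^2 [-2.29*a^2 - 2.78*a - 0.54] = -4.58000000000000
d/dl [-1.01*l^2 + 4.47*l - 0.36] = 4.47 - 2.02*l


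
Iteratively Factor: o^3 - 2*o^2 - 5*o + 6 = (o - 1)*(o^2 - o - 6) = (o - 3)*(o - 1)*(o + 2)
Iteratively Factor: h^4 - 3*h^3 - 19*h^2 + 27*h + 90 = (h - 5)*(h^3 + 2*h^2 - 9*h - 18) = (h - 5)*(h + 3)*(h^2 - h - 6) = (h - 5)*(h - 3)*(h + 3)*(h + 2)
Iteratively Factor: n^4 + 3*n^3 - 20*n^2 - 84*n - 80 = (n + 2)*(n^3 + n^2 - 22*n - 40) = (n + 2)^2*(n^2 - n - 20) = (n + 2)^2*(n + 4)*(n - 5)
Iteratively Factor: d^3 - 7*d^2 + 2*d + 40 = (d + 2)*(d^2 - 9*d + 20) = (d - 4)*(d + 2)*(d - 5)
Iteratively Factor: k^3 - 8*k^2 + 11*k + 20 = (k + 1)*(k^2 - 9*k + 20) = (k - 4)*(k + 1)*(k - 5)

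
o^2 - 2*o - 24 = (o - 6)*(o + 4)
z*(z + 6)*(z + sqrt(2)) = z^3 + sqrt(2)*z^2 + 6*z^2 + 6*sqrt(2)*z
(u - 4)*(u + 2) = u^2 - 2*u - 8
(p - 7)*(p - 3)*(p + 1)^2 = p^4 - 8*p^3 + 2*p^2 + 32*p + 21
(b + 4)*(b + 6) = b^2 + 10*b + 24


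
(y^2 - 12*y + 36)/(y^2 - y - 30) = (y - 6)/(y + 5)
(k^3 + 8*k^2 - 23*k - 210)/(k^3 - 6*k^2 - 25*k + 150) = (k^2 + 13*k + 42)/(k^2 - k - 30)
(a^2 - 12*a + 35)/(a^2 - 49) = (a - 5)/(a + 7)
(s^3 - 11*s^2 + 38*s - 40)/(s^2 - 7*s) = (s^3 - 11*s^2 + 38*s - 40)/(s*(s - 7))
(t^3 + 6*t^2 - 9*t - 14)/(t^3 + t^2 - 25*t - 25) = (t^2 + 5*t - 14)/(t^2 - 25)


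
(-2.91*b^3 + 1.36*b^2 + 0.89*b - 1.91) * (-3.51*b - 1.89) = 10.2141*b^4 + 0.7263*b^3 - 5.6943*b^2 + 5.022*b + 3.6099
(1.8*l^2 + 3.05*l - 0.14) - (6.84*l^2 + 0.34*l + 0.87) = -5.04*l^2 + 2.71*l - 1.01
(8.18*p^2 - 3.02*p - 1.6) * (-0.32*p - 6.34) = -2.6176*p^3 - 50.8948*p^2 + 19.6588*p + 10.144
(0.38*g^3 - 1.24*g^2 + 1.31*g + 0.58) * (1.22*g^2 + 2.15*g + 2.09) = 0.4636*g^5 - 0.6958*g^4 - 0.2736*g^3 + 0.9325*g^2 + 3.9849*g + 1.2122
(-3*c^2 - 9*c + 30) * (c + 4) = -3*c^3 - 21*c^2 - 6*c + 120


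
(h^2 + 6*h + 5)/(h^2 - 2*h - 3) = (h + 5)/(h - 3)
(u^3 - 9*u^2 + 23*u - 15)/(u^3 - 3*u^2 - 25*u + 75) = (u - 1)/(u + 5)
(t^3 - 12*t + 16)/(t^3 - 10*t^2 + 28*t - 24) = (t + 4)/(t - 6)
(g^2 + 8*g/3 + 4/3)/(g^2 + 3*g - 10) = (3*g^2 + 8*g + 4)/(3*(g^2 + 3*g - 10))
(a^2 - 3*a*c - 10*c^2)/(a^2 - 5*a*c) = (a + 2*c)/a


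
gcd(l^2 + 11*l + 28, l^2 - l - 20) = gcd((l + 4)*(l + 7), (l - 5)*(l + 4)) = l + 4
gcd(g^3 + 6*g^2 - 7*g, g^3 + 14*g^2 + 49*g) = g^2 + 7*g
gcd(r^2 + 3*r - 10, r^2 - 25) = r + 5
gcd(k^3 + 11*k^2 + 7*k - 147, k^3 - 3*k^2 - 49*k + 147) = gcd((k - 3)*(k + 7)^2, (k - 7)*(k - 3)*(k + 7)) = k^2 + 4*k - 21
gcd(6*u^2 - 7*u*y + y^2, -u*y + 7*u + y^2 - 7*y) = -u + y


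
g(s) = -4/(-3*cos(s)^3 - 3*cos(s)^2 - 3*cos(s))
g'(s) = -4*(-9*sin(s)*cos(s)^2 - 6*sin(s)*cos(s) - 3*sin(s))/(-3*cos(s)^3 - 3*cos(s)^2 - 3*cos(s))^2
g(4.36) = -4.99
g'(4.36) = -11.70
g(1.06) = 1.58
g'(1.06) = 4.39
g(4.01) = -2.68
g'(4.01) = -3.93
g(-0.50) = 0.57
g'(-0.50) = -0.60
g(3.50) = -1.51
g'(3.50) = -1.06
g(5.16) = 1.90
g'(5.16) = -5.93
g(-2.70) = -1.61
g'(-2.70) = -1.37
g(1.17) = 2.22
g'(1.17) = 7.58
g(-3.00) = -1.36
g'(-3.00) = -0.38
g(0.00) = 0.44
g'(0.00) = 0.00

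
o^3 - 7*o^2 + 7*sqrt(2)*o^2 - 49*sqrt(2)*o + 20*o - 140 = (o - 7)*(o + 2*sqrt(2))*(o + 5*sqrt(2))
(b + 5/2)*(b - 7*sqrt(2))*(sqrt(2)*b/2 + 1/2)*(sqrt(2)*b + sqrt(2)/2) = b^4 - 13*sqrt(2)*b^3/2 + 3*b^3 - 39*sqrt(2)*b^2/2 - 23*b^2/4 - 21*b - 65*sqrt(2)*b/8 - 35/4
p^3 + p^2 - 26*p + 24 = (p - 4)*(p - 1)*(p + 6)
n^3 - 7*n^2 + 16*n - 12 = (n - 3)*(n - 2)^2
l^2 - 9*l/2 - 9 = (l - 6)*(l + 3/2)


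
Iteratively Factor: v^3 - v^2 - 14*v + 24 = (v + 4)*(v^2 - 5*v + 6) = (v - 3)*(v + 4)*(v - 2)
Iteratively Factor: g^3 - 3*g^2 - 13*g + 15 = (g + 3)*(g^2 - 6*g + 5) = (g - 1)*(g + 3)*(g - 5)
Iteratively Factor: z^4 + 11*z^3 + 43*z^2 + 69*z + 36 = (z + 1)*(z^3 + 10*z^2 + 33*z + 36) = (z + 1)*(z + 3)*(z^2 + 7*z + 12) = (z + 1)*(z + 3)^2*(z + 4)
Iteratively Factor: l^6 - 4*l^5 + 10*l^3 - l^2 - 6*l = (l - 3)*(l^5 - l^4 - 3*l^3 + l^2 + 2*l) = (l - 3)*(l - 1)*(l^4 - 3*l^2 - 2*l) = (l - 3)*(l - 2)*(l - 1)*(l^3 + 2*l^2 + l) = (l - 3)*(l - 2)*(l - 1)*(l + 1)*(l^2 + l) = l*(l - 3)*(l - 2)*(l - 1)*(l + 1)*(l + 1)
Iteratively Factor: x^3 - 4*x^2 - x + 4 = (x - 4)*(x^2 - 1) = (x - 4)*(x - 1)*(x + 1)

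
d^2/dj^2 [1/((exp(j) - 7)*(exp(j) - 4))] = (4*exp(3*j) - 33*exp(2*j) + 9*exp(j) + 308)*exp(j)/(exp(6*j) - 33*exp(5*j) + 447*exp(4*j) - 3179*exp(3*j) + 12516*exp(2*j) - 25872*exp(j) + 21952)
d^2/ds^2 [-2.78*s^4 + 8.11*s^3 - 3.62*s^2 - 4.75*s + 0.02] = -33.36*s^2 + 48.66*s - 7.24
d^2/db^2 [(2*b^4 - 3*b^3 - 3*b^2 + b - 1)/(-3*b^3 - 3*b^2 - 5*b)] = 2*(12*b^6 - 252*b^5 - 258*b^4 + 108*b^3 + 72*b^2 + 45*b + 25)/(b^3*(27*b^6 + 81*b^5 + 216*b^4 + 297*b^3 + 360*b^2 + 225*b + 125))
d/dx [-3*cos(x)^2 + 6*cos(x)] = 6*(cos(x) - 1)*sin(x)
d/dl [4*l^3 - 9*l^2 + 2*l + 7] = 12*l^2 - 18*l + 2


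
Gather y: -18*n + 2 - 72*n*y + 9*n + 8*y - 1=-9*n + y*(8 - 72*n) + 1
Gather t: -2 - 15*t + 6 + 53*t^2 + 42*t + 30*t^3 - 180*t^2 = 30*t^3 - 127*t^2 + 27*t + 4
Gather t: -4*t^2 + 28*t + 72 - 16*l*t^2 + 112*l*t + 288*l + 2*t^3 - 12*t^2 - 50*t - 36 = 288*l + 2*t^3 + t^2*(-16*l - 16) + t*(112*l - 22) + 36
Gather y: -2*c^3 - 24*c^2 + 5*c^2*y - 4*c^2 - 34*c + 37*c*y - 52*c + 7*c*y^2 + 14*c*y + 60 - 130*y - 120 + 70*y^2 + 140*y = -2*c^3 - 28*c^2 - 86*c + y^2*(7*c + 70) + y*(5*c^2 + 51*c + 10) - 60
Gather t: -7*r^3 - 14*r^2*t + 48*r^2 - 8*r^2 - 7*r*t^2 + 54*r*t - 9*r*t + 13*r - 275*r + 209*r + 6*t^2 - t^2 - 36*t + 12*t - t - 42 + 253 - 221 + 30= -7*r^3 + 40*r^2 - 53*r + t^2*(5 - 7*r) + t*(-14*r^2 + 45*r - 25) + 20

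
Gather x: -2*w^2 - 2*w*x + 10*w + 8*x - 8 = -2*w^2 + 10*w + x*(8 - 2*w) - 8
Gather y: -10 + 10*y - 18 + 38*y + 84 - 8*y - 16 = 40*y + 40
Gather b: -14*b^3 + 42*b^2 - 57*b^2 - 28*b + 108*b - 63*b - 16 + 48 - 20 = -14*b^3 - 15*b^2 + 17*b + 12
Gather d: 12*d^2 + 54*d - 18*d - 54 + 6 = 12*d^2 + 36*d - 48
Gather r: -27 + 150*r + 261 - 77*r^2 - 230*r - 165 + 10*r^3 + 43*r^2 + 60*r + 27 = 10*r^3 - 34*r^2 - 20*r + 96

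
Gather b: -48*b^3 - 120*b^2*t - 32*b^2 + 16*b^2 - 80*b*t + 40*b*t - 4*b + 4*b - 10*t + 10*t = -48*b^3 + b^2*(-120*t - 16) - 40*b*t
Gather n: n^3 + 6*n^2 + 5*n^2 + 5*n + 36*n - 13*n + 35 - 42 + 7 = n^3 + 11*n^2 + 28*n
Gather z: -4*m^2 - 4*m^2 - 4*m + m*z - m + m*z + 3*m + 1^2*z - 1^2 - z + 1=-8*m^2 + 2*m*z - 2*m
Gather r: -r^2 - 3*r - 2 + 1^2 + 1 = -r^2 - 3*r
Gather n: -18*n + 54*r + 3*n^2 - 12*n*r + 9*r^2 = 3*n^2 + n*(-12*r - 18) + 9*r^2 + 54*r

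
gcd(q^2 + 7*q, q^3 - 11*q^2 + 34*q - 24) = 1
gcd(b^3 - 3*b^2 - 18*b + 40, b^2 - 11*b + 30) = b - 5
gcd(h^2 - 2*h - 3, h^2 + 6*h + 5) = h + 1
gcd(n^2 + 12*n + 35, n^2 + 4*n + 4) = 1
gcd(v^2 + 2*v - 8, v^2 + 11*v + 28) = v + 4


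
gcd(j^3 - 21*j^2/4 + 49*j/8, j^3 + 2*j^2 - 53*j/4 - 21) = j - 7/2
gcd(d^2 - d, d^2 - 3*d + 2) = d - 1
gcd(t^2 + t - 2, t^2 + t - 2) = t^2 + t - 2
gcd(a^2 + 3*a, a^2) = a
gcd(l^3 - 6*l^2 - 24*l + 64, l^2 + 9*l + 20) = l + 4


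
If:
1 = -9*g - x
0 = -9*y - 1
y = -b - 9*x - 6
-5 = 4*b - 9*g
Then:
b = -433/315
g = -157/2835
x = -158/315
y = -1/9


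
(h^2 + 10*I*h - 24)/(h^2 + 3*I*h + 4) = (h + 6*I)/(h - I)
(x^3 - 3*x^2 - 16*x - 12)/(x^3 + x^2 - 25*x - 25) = (x^2 - 4*x - 12)/(x^2 - 25)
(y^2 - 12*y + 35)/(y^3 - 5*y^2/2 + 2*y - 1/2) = 2*(y^2 - 12*y + 35)/(2*y^3 - 5*y^2 + 4*y - 1)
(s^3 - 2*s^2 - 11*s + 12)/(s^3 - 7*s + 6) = (s - 4)/(s - 2)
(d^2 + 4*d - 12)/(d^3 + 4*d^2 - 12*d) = 1/d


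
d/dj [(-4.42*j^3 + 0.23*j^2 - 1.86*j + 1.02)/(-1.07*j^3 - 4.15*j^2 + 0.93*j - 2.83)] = (18.5891*j^4 - 12.2016*j^3 + 33.2949*j^2 + 7.1642*j + 4.3152)/(1.1449*j^6 + 8.881*j^5 + 15.2323*j^4 - 1.6628*j^3 + 24.3539*j^2 - 5.2638*j + 8.0089)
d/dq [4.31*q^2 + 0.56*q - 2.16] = 8.62*q + 0.56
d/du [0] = 0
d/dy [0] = 0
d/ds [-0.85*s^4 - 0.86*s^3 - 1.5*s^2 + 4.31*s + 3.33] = -3.4*s^3 - 2.58*s^2 - 3.0*s + 4.31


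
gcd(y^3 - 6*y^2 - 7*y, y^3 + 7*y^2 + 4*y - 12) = 1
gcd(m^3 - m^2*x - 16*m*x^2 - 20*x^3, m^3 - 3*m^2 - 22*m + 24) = 1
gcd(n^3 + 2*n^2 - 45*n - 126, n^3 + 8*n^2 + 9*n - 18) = n^2 + 9*n + 18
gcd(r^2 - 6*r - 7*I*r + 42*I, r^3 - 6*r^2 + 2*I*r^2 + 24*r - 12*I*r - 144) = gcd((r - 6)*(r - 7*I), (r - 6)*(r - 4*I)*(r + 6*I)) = r - 6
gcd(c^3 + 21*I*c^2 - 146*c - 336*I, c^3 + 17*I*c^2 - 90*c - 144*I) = c^2 + 14*I*c - 48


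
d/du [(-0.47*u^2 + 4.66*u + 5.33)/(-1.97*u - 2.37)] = (0.9259*u^2 + 2.2278*u - 0.5441)/(3.8809*u^2 + 9.3378*u + 5.6169)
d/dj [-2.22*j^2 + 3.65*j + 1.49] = 3.65 - 4.44*j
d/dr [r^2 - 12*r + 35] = 2*r - 12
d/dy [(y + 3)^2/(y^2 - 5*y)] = (-11*y^2 - 18*y + 45)/(y^2*(y^2 - 10*y + 25))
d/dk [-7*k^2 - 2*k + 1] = -14*k - 2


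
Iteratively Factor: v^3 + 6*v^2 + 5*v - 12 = (v + 4)*(v^2 + 2*v - 3) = (v + 3)*(v + 4)*(v - 1)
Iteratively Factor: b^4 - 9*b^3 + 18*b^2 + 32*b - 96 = (b - 4)*(b^3 - 5*b^2 - 2*b + 24) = (b - 4)^2*(b^2 - b - 6) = (b - 4)^2*(b - 3)*(b + 2)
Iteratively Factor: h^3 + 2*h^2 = (h)*(h^2 + 2*h) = h^2*(h + 2)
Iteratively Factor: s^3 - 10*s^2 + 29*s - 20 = (s - 4)*(s^2 - 6*s + 5) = (s - 4)*(s - 1)*(s - 5)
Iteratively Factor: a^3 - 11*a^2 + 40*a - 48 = (a - 3)*(a^2 - 8*a + 16) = (a - 4)*(a - 3)*(a - 4)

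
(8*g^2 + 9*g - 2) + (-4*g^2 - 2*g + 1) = 4*g^2 + 7*g - 1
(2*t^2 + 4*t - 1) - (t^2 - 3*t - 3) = t^2 + 7*t + 2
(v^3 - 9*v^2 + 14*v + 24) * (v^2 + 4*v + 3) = v^5 - 5*v^4 - 19*v^3 + 53*v^2 + 138*v + 72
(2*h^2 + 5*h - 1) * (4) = 8*h^2 + 20*h - 4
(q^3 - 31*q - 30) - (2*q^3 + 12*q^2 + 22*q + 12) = -q^3 - 12*q^2 - 53*q - 42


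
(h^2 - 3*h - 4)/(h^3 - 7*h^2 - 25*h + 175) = (h^2 - 3*h - 4)/(h^3 - 7*h^2 - 25*h + 175)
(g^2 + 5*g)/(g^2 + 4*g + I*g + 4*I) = g*(g + 5)/(g^2 + g*(4 + I) + 4*I)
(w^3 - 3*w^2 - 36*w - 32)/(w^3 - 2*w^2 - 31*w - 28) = (w - 8)/(w - 7)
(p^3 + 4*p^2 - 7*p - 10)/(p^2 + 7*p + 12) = (p^3 + 4*p^2 - 7*p - 10)/(p^2 + 7*p + 12)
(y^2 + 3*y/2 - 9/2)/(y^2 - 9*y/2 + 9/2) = (y + 3)/(y - 3)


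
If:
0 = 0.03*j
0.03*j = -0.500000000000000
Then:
No Solution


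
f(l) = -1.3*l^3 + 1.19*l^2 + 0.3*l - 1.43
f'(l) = -3.9*l^2 + 2.38*l + 0.3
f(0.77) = -1.09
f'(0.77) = -0.18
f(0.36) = -1.23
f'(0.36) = 0.65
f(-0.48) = -1.16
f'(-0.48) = -1.74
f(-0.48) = -1.16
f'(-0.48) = -1.74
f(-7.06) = 513.23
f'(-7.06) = -210.89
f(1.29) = -1.85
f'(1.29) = -3.12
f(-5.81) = 291.96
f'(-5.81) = -145.18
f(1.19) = -1.58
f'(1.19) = -2.39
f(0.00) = -1.43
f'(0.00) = 0.30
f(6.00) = -237.59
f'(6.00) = -125.82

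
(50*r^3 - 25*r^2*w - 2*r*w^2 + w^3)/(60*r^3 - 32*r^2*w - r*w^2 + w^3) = (5*r + w)/(6*r + w)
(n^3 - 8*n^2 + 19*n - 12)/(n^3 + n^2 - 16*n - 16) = (n^2 - 4*n + 3)/(n^2 + 5*n + 4)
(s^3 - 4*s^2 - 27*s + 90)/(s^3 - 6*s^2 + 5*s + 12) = (s^2 - s - 30)/(s^2 - 3*s - 4)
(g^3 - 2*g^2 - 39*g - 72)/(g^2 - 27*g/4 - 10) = 4*(g^2 + 6*g + 9)/(4*g + 5)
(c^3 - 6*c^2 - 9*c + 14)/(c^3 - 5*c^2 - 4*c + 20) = (c^2 - 8*c + 7)/(c^2 - 7*c + 10)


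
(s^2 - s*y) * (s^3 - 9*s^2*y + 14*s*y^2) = s^5 - 10*s^4*y + 23*s^3*y^2 - 14*s^2*y^3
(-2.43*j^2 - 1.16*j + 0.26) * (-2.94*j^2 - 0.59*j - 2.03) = 7.1442*j^4 + 4.8441*j^3 + 4.8529*j^2 + 2.2014*j - 0.5278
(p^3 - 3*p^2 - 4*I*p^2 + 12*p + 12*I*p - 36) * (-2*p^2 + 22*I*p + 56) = -2*p^5 + 6*p^4 + 30*I*p^4 + 120*p^3 - 90*I*p^3 - 360*p^2 + 40*I*p^2 + 672*p - 120*I*p - 2016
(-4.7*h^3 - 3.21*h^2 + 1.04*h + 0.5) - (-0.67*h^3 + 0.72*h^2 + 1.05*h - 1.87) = -4.03*h^3 - 3.93*h^2 - 0.01*h + 2.37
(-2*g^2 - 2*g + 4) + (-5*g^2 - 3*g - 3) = -7*g^2 - 5*g + 1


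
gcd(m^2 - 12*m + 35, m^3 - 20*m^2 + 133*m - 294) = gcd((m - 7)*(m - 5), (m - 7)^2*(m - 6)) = m - 7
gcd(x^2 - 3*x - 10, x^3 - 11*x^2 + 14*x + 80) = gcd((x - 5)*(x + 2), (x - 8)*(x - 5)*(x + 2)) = x^2 - 3*x - 10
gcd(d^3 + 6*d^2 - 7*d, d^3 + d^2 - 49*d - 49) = d + 7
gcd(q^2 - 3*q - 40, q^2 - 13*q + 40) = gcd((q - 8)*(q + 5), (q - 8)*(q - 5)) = q - 8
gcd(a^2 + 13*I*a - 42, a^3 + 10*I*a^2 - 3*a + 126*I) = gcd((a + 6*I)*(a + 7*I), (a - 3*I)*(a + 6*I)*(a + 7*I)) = a^2 + 13*I*a - 42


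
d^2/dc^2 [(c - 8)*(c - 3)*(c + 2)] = 6*c - 18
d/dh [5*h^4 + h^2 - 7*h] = 20*h^3 + 2*h - 7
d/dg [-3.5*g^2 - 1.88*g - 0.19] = -7.0*g - 1.88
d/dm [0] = 0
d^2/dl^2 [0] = 0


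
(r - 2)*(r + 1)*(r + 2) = r^3 + r^2 - 4*r - 4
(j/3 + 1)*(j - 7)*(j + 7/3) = j^3/3 - 5*j^2/9 - 91*j/9 - 49/3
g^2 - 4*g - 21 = (g - 7)*(g + 3)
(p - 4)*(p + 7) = p^2 + 3*p - 28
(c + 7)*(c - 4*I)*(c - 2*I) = c^3 + 7*c^2 - 6*I*c^2 - 8*c - 42*I*c - 56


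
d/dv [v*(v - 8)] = 2*v - 8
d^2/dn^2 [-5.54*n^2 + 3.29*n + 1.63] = -11.0800000000000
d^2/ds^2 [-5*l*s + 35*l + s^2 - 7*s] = 2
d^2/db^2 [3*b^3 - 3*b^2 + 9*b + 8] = 18*b - 6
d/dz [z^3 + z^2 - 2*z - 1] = 3*z^2 + 2*z - 2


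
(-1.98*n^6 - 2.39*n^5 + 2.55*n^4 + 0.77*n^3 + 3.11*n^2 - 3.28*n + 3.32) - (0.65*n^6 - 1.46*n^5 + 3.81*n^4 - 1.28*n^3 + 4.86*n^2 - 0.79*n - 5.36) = -2.63*n^6 - 0.93*n^5 - 1.26*n^4 + 2.05*n^3 - 1.75*n^2 - 2.49*n + 8.68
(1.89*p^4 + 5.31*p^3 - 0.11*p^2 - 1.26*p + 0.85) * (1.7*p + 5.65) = 3.213*p^5 + 19.7055*p^4 + 29.8145*p^3 - 2.7635*p^2 - 5.674*p + 4.8025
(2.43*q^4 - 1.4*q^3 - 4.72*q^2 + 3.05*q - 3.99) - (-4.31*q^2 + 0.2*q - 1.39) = 2.43*q^4 - 1.4*q^3 - 0.41*q^2 + 2.85*q - 2.6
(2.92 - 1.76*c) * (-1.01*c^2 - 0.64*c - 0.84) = 1.7776*c^3 - 1.8228*c^2 - 0.3904*c - 2.4528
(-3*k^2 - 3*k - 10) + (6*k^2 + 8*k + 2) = 3*k^2 + 5*k - 8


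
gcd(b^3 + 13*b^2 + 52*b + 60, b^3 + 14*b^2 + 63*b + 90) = b^2 + 11*b + 30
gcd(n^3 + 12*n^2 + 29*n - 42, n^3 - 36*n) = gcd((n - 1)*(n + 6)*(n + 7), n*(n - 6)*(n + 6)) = n + 6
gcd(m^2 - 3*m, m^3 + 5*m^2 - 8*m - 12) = 1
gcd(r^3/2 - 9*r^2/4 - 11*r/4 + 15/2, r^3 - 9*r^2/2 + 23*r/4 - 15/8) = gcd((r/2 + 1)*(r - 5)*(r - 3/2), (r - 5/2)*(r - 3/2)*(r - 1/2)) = r - 3/2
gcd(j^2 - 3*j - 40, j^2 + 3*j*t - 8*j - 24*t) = j - 8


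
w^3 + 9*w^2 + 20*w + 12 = (w + 1)*(w + 2)*(w + 6)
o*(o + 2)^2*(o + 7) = o^4 + 11*o^3 + 32*o^2 + 28*o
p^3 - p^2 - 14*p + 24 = (p - 3)*(p - 2)*(p + 4)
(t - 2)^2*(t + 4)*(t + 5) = t^4 + 5*t^3 - 12*t^2 - 44*t + 80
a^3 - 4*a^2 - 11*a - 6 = (a - 6)*(a + 1)^2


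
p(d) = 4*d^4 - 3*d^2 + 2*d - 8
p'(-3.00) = -412.00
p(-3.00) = 283.00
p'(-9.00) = -11608.00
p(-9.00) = 25975.00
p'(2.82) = 343.89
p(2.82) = 226.75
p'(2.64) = 280.56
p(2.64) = 170.67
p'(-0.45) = 3.24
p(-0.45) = -9.34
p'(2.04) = 125.59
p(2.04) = 52.87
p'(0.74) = 4.04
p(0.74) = -6.96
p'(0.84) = 6.44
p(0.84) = -6.45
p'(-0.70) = 0.71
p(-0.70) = -9.91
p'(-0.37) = 3.41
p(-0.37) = -9.08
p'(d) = 16*d^3 - 6*d + 2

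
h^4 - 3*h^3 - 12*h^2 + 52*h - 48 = (h - 3)*(h - 2)^2*(h + 4)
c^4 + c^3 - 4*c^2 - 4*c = c*(c - 2)*(c + 1)*(c + 2)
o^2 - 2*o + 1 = (o - 1)^2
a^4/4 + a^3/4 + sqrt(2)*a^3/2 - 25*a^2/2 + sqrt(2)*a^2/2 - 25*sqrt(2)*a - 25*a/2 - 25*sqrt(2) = (a/2 + 1/2)*(a/2 + sqrt(2))*(a - 5*sqrt(2))*(a + 5*sqrt(2))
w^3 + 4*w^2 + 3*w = w*(w + 1)*(w + 3)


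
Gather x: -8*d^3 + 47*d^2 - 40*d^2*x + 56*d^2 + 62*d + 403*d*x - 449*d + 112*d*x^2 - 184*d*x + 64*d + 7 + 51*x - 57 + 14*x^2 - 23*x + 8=-8*d^3 + 103*d^2 - 323*d + x^2*(112*d + 14) + x*(-40*d^2 + 219*d + 28) - 42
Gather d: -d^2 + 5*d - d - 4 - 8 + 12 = -d^2 + 4*d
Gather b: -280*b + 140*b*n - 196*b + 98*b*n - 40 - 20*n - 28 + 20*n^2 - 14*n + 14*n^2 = b*(238*n - 476) + 34*n^2 - 34*n - 68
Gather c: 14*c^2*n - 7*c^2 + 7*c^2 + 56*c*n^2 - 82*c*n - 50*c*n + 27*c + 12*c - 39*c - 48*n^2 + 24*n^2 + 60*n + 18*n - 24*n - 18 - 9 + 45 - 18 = 14*c^2*n + c*(56*n^2 - 132*n) - 24*n^2 + 54*n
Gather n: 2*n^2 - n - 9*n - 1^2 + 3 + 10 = 2*n^2 - 10*n + 12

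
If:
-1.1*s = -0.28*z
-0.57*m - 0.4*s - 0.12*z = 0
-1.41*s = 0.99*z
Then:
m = 0.00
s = 0.00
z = 0.00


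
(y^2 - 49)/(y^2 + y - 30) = (y^2 - 49)/(y^2 + y - 30)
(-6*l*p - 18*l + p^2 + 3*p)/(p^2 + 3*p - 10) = (-6*l*p - 18*l + p^2 + 3*p)/(p^2 + 3*p - 10)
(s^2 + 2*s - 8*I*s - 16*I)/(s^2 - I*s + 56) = (s + 2)/(s + 7*I)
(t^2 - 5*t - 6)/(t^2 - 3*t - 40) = (-t^2 + 5*t + 6)/(-t^2 + 3*t + 40)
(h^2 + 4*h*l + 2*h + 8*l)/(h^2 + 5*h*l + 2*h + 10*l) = (h + 4*l)/(h + 5*l)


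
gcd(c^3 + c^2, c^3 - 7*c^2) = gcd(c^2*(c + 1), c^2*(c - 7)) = c^2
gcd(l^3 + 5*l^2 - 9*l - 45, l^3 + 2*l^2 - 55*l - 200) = l + 5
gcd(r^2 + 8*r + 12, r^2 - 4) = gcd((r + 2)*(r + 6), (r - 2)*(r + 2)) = r + 2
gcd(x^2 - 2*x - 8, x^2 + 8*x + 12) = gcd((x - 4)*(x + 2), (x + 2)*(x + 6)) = x + 2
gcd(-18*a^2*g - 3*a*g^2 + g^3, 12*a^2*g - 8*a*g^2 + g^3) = 6*a*g - g^2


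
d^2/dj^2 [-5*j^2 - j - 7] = -10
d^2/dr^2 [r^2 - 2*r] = 2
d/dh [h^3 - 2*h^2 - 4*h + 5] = 3*h^2 - 4*h - 4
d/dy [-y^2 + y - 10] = 1 - 2*y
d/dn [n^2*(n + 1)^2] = 2*n*(n + 1)*(2*n + 1)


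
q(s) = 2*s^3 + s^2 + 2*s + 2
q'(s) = 6*s^2 + 2*s + 2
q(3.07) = 75.43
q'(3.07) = 64.69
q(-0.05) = 1.90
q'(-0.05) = 1.92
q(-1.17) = -2.17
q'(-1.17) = 7.87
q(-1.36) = -3.90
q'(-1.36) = 10.38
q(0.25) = 2.59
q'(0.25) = 2.88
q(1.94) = 24.25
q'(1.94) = 28.46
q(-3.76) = -97.70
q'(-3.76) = 79.31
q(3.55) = 111.18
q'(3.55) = 84.72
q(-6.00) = -406.00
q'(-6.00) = 206.00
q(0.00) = 2.00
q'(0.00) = 2.00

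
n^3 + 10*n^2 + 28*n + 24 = (n + 2)^2*(n + 6)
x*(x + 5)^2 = x^3 + 10*x^2 + 25*x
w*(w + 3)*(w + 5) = w^3 + 8*w^2 + 15*w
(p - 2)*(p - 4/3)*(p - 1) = p^3 - 13*p^2/3 + 6*p - 8/3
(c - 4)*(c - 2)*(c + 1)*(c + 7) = c^4 + 2*c^3 - 33*c^2 + 22*c + 56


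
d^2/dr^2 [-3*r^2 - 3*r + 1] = -6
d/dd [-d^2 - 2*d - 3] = -2*d - 2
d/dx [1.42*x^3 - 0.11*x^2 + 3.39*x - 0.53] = 4.26*x^2 - 0.22*x + 3.39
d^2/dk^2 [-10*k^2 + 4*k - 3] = -20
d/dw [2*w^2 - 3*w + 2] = 4*w - 3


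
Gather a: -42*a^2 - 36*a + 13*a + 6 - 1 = -42*a^2 - 23*a + 5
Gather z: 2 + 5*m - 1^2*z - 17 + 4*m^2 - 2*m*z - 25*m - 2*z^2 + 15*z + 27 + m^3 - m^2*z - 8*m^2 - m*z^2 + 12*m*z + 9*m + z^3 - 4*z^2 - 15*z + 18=m^3 - 4*m^2 - 11*m + z^3 + z^2*(-m - 6) + z*(-m^2 + 10*m - 1) + 30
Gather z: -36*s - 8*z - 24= -36*s - 8*z - 24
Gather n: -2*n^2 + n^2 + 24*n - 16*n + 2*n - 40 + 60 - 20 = -n^2 + 10*n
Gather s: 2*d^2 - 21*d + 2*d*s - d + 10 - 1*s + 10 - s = 2*d^2 - 22*d + s*(2*d - 2) + 20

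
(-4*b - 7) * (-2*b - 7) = 8*b^2 + 42*b + 49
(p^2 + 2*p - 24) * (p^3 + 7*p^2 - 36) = p^5 + 9*p^4 - 10*p^3 - 204*p^2 - 72*p + 864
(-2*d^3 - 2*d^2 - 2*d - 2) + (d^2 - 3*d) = -2*d^3 - d^2 - 5*d - 2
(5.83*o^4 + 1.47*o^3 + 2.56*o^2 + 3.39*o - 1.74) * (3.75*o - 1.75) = 21.8625*o^5 - 4.69*o^4 + 7.0275*o^3 + 8.2325*o^2 - 12.4575*o + 3.045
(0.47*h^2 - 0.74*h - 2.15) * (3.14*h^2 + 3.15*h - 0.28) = 1.4758*h^4 - 0.8431*h^3 - 9.2136*h^2 - 6.5653*h + 0.602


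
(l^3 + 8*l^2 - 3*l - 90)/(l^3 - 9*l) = (l^2 + 11*l + 30)/(l*(l + 3))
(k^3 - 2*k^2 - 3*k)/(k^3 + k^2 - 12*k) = (k + 1)/(k + 4)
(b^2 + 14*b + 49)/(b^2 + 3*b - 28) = (b + 7)/(b - 4)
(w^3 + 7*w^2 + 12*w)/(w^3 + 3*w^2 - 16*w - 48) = w/(w - 4)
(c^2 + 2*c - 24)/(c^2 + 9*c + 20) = (c^2 + 2*c - 24)/(c^2 + 9*c + 20)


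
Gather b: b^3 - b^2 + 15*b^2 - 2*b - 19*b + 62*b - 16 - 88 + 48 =b^3 + 14*b^2 + 41*b - 56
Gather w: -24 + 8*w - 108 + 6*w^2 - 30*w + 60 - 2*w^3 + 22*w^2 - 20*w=-2*w^3 + 28*w^2 - 42*w - 72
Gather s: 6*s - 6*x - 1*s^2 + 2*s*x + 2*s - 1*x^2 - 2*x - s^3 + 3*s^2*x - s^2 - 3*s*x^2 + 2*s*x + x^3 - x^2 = -s^3 + s^2*(3*x - 2) + s*(-3*x^2 + 4*x + 8) + x^3 - 2*x^2 - 8*x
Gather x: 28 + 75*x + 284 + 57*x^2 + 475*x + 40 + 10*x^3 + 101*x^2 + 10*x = 10*x^3 + 158*x^2 + 560*x + 352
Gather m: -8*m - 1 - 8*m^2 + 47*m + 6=-8*m^2 + 39*m + 5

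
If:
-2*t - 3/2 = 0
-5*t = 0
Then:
No Solution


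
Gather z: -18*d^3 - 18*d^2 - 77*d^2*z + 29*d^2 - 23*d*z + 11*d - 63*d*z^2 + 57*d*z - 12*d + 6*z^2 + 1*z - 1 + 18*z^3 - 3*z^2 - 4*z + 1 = -18*d^3 + 11*d^2 - d + 18*z^3 + z^2*(3 - 63*d) + z*(-77*d^2 + 34*d - 3)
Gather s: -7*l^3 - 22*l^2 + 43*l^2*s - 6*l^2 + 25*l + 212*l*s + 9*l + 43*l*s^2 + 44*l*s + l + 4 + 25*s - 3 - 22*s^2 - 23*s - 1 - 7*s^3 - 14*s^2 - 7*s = -7*l^3 - 28*l^2 + 35*l - 7*s^3 + s^2*(43*l - 36) + s*(43*l^2 + 256*l - 5)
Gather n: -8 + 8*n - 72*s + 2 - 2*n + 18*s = 6*n - 54*s - 6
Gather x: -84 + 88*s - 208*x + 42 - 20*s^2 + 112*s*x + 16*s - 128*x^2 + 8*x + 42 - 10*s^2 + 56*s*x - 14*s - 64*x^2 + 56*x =-30*s^2 + 90*s - 192*x^2 + x*(168*s - 144)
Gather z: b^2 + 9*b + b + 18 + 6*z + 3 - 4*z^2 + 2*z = b^2 + 10*b - 4*z^2 + 8*z + 21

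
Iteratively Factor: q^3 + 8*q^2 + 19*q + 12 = (q + 3)*(q^2 + 5*q + 4) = (q + 1)*(q + 3)*(q + 4)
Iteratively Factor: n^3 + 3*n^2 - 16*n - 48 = (n + 3)*(n^2 - 16) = (n - 4)*(n + 3)*(n + 4)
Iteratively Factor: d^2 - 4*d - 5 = (d - 5)*(d + 1)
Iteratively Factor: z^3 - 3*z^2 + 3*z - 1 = (z - 1)*(z^2 - 2*z + 1) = (z - 1)^2*(z - 1)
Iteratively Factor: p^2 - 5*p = (p - 5)*(p)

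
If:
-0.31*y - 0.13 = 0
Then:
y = -0.42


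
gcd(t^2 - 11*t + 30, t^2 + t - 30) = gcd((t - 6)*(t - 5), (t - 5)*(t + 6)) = t - 5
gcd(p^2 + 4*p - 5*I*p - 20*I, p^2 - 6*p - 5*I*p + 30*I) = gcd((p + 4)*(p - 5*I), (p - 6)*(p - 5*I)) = p - 5*I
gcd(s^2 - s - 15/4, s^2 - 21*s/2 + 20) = s - 5/2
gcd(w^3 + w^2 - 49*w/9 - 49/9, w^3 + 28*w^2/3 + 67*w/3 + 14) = w^2 + 10*w/3 + 7/3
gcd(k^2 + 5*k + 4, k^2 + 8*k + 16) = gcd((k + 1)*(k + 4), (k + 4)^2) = k + 4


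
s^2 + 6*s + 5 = (s + 1)*(s + 5)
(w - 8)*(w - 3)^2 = w^3 - 14*w^2 + 57*w - 72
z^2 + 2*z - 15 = (z - 3)*(z + 5)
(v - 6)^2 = v^2 - 12*v + 36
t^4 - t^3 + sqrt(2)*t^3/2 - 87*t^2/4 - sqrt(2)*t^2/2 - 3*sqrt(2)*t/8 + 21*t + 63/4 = (t - 3/2)*(t + 1/2)*(t - 3*sqrt(2))*(t + 7*sqrt(2)/2)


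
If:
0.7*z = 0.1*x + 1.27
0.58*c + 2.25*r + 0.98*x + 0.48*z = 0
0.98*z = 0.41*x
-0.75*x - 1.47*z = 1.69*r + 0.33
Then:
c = 7.98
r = -5.51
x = 6.59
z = 2.76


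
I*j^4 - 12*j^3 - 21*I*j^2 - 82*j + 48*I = (j - I)*(j + 6*I)*(j + 8*I)*(I*j + 1)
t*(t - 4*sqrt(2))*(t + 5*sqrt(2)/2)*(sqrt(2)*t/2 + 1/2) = sqrt(2)*t^4/2 - t^3 - 43*sqrt(2)*t^2/4 - 10*t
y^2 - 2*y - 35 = (y - 7)*(y + 5)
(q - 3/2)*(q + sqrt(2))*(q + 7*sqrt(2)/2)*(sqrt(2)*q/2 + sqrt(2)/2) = sqrt(2)*q^4/2 - sqrt(2)*q^3/4 + 9*q^3/2 - 9*q^2/4 + 11*sqrt(2)*q^2/4 - 27*q/4 - 7*sqrt(2)*q/4 - 21*sqrt(2)/4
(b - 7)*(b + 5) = b^2 - 2*b - 35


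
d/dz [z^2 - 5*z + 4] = 2*z - 5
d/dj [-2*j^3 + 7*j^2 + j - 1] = -6*j^2 + 14*j + 1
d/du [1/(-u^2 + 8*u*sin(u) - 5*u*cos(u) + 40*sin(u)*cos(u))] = (-5*u*sin(u) - 8*u*cos(u) + 2*u - 8*sin(u) + 5*cos(u) - 40*cos(2*u))/((u - 8*sin(u))^2*(u + 5*cos(u))^2)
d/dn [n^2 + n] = 2*n + 1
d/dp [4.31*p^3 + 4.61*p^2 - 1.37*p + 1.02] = 12.93*p^2 + 9.22*p - 1.37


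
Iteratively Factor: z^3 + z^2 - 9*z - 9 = (z + 1)*(z^2 - 9) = (z - 3)*(z + 1)*(z + 3)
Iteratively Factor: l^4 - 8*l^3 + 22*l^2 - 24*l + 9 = (l - 3)*(l^3 - 5*l^2 + 7*l - 3) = (l - 3)*(l - 1)*(l^2 - 4*l + 3) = (l - 3)*(l - 1)^2*(l - 3)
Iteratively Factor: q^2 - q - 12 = (q + 3)*(q - 4)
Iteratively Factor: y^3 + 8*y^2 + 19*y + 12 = (y + 1)*(y^2 + 7*y + 12) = (y + 1)*(y + 4)*(y + 3)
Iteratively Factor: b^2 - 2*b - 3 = (b - 3)*(b + 1)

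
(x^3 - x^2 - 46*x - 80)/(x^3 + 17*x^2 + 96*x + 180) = (x^2 - 6*x - 16)/(x^2 + 12*x + 36)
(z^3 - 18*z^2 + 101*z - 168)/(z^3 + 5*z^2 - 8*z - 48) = (z^2 - 15*z + 56)/(z^2 + 8*z + 16)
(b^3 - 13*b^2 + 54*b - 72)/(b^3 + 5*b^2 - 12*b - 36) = (b^2 - 10*b + 24)/(b^2 + 8*b + 12)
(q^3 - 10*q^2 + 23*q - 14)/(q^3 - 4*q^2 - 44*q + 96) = (q^2 - 8*q + 7)/(q^2 - 2*q - 48)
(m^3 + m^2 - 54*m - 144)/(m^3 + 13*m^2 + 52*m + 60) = (m^2 - 5*m - 24)/(m^2 + 7*m + 10)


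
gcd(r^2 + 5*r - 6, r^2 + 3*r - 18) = r + 6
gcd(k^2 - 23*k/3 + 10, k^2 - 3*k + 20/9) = k - 5/3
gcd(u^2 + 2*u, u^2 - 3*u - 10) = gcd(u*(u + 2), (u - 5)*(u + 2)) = u + 2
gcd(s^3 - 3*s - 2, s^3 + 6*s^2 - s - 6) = s + 1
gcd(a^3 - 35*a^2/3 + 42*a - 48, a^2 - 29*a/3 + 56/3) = a - 8/3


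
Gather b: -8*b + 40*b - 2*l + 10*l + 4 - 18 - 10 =32*b + 8*l - 24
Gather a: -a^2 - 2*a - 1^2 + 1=-a^2 - 2*a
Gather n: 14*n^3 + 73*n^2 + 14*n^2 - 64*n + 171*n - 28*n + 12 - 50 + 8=14*n^3 + 87*n^2 + 79*n - 30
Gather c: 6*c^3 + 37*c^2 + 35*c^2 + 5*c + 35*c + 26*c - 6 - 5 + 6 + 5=6*c^3 + 72*c^2 + 66*c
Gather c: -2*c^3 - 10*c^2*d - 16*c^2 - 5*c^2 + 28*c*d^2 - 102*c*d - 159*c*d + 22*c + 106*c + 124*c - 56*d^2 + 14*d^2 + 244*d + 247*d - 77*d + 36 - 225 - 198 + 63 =-2*c^3 + c^2*(-10*d - 21) + c*(28*d^2 - 261*d + 252) - 42*d^2 + 414*d - 324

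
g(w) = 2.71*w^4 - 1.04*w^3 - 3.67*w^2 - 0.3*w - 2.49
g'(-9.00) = -8089.32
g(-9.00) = 18241.41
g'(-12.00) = -19093.02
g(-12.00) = 57464.31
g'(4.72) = 1035.42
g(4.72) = 1150.02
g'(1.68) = 29.96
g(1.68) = 3.30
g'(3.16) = 287.40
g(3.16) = 197.32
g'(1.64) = 27.09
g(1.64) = 2.16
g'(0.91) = -1.39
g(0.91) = -4.73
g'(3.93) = 580.64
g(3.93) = 522.98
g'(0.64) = -3.43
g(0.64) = -4.00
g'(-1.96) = -79.52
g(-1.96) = 31.82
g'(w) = 10.84*w^3 - 3.12*w^2 - 7.34*w - 0.3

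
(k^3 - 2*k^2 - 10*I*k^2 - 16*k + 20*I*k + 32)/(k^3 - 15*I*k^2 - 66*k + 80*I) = (k - 2)/(k - 5*I)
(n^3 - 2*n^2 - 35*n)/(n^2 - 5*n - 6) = n*(-n^2 + 2*n + 35)/(-n^2 + 5*n + 6)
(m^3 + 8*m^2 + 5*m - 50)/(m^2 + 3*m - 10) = m + 5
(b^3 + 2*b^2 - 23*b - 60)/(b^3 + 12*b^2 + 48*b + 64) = (b^2 - 2*b - 15)/(b^2 + 8*b + 16)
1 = 1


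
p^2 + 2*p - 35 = (p - 5)*(p + 7)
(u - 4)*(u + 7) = u^2 + 3*u - 28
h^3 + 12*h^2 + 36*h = h*(h + 6)^2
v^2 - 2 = (v - sqrt(2))*(v + sqrt(2))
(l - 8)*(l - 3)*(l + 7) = l^3 - 4*l^2 - 53*l + 168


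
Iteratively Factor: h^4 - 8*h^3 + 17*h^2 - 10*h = (h)*(h^3 - 8*h^2 + 17*h - 10) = h*(h - 2)*(h^2 - 6*h + 5) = h*(h - 2)*(h - 1)*(h - 5)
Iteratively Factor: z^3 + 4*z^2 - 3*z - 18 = (z + 3)*(z^2 + z - 6) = (z + 3)^2*(z - 2)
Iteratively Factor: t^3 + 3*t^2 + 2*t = (t + 2)*(t^2 + t) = (t + 1)*(t + 2)*(t)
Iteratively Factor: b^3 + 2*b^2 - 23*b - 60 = (b - 5)*(b^2 + 7*b + 12) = (b - 5)*(b + 3)*(b + 4)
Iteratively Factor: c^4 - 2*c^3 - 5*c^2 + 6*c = (c)*(c^3 - 2*c^2 - 5*c + 6) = c*(c + 2)*(c^2 - 4*c + 3) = c*(c - 1)*(c + 2)*(c - 3)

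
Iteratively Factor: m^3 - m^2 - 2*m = (m - 2)*(m^2 + m) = m*(m - 2)*(m + 1)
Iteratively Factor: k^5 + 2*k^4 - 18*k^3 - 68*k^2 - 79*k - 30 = (k - 5)*(k^4 + 7*k^3 + 17*k^2 + 17*k + 6) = (k - 5)*(k + 1)*(k^3 + 6*k^2 + 11*k + 6) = (k - 5)*(k + 1)^2*(k^2 + 5*k + 6) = (k - 5)*(k + 1)^2*(k + 3)*(k + 2)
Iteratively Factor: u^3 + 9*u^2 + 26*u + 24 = (u + 3)*(u^2 + 6*u + 8) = (u + 2)*(u + 3)*(u + 4)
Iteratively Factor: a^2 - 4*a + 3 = (a - 1)*(a - 3)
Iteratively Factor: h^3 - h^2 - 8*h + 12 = (h + 3)*(h^2 - 4*h + 4) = (h - 2)*(h + 3)*(h - 2)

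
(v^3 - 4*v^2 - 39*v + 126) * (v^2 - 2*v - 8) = v^5 - 6*v^4 - 39*v^3 + 236*v^2 + 60*v - 1008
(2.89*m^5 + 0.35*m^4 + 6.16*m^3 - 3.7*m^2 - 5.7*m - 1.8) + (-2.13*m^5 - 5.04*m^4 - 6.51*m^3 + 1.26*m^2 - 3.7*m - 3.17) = 0.76*m^5 - 4.69*m^4 - 0.35*m^3 - 2.44*m^2 - 9.4*m - 4.97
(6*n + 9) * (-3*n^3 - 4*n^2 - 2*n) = -18*n^4 - 51*n^3 - 48*n^2 - 18*n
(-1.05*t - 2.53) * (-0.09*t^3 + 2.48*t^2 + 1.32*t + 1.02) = 0.0945*t^4 - 2.3763*t^3 - 7.6604*t^2 - 4.4106*t - 2.5806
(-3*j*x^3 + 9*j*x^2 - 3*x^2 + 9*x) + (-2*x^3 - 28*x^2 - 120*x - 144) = -3*j*x^3 + 9*j*x^2 - 2*x^3 - 31*x^2 - 111*x - 144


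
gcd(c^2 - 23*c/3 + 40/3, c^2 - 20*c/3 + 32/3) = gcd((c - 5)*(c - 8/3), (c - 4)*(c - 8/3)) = c - 8/3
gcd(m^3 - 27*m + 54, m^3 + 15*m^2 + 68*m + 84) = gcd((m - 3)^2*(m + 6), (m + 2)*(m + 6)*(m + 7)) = m + 6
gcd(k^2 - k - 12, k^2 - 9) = k + 3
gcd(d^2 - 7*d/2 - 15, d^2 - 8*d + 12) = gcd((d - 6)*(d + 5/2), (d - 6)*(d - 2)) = d - 6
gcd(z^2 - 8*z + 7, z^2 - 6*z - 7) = z - 7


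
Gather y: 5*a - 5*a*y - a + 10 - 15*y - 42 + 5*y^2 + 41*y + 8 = 4*a + 5*y^2 + y*(26 - 5*a) - 24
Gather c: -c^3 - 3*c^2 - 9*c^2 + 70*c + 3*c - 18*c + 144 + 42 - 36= -c^3 - 12*c^2 + 55*c + 150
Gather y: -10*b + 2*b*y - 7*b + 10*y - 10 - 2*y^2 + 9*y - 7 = -17*b - 2*y^2 + y*(2*b + 19) - 17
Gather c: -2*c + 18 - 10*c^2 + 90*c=-10*c^2 + 88*c + 18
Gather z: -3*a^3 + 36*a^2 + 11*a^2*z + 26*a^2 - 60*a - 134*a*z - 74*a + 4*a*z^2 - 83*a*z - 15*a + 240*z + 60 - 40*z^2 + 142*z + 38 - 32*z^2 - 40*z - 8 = -3*a^3 + 62*a^2 - 149*a + z^2*(4*a - 72) + z*(11*a^2 - 217*a + 342) + 90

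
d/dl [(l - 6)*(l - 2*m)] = 2*l - 2*m - 6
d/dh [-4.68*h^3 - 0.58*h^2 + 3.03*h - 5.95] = -14.04*h^2 - 1.16*h + 3.03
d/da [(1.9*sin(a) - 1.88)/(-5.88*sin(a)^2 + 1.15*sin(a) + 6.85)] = (11.172*sin(a)^2 - 22.1088*sin(a) + 15.177)*cos(a)/(34.5744*sin(a)^4 - 13.524*sin(a)^3 - 79.2335*sin(a)^2 + 15.755*sin(a) + 46.9225)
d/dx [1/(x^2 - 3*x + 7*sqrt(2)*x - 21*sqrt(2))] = (-2*x - 7*sqrt(2) + 3)/(x^2 - 3*x + 7*sqrt(2)*x - 21*sqrt(2))^2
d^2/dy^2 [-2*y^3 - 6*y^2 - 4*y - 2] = -12*y - 12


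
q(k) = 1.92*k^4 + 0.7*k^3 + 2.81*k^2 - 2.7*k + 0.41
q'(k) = 7.68*k^3 + 2.1*k^2 + 5.62*k - 2.7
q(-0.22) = 1.14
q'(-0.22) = -3.92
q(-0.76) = 4.42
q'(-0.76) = -9.13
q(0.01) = 0.38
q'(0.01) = -2.64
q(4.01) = 576.36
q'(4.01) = 548.82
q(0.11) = 0.15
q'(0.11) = -2.05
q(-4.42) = 739.60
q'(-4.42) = -649.69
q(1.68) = 22.42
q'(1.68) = 49.08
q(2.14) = 54.63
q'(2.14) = 94.21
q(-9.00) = 12339.14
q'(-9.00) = -5481.90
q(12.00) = 41395.37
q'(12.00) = 13638.18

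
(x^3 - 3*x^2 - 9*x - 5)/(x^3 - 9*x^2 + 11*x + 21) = (x^2 - 4*x - 5)/(x^2 - 10*x + 21)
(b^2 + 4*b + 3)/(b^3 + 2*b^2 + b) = (b + 3)/(b*(b + 1))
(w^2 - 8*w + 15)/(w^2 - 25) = (w - 3)/(w + 5)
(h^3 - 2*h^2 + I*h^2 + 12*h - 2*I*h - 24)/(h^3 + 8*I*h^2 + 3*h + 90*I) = (h^2 + h*(-2 + 4*I) - 8*I)/(h^2 + 11*I*h - 30)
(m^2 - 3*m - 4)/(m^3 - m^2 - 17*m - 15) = (m - 4)/(m^2 - 2*m - 15)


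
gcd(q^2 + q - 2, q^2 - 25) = 1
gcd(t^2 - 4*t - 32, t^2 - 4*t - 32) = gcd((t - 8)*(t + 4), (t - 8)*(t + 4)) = t^2 - 4*t - 32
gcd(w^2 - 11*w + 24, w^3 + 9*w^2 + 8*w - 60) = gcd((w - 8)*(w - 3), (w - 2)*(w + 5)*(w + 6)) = 1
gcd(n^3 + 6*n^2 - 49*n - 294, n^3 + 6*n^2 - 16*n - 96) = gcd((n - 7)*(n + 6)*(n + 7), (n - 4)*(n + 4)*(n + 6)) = n + 6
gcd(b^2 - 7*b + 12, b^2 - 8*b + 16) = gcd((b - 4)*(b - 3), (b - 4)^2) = b - 4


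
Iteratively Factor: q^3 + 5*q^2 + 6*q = (q + 3)*(q^2 + 2*q) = (q + 2)*(q + 3)*(q)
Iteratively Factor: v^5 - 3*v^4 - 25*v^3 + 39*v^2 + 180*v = (v - 4)*(v^4 + v^3 - 21*v^2 - 45*v) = (v - 4)*(v + 3)*(v^3 - 2*v^2 - 15*v) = v*(v - 4)*(v + 3)*(v^2 - 2*v - 15) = v*(v - 5)*(v - 4)*(v + 3)*(v + 3)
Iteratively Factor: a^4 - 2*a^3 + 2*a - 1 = (a - 1)*(a^3 - a^2 - a + 1) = (a - 1)^2*(a^2 - 1) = (a - 1)^3*(a + 1)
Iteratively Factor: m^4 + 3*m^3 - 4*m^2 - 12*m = (m - 2)*(m^3 + 5*m^2 + 6*m) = (m - 2)*(m + 3)*(m^2 + 2*m) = m*(m - 2)*(m + 3)*(m + 2)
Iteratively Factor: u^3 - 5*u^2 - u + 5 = (u + 1)*(u^2 - 6*u + 5) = (u - 5)*(u + 1)*(u - 1)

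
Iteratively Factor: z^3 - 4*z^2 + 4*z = (z - 2)*(z^2 - 2*z) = (z - 2)^2*(z)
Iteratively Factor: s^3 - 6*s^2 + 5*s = (s)*(s^2 - 6*s + 5) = s*(s - 1)*(s - 5)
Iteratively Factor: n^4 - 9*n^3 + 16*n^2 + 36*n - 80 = (n + 2)*(n^3 - 11*n^2 + 38*n - 40) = (n - 2)*(n + 2)*(n^2 - 9*n + 20) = (n - 5)*(n - 2)*(n + 2)*(n - 4)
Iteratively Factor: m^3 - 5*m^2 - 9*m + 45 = (m - 3)*(m^2 - 2*m - 15) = (m - 5)*(m - 3)*(m + 3)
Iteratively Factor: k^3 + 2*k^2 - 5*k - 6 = (k - 2)*(k^2 + 4*k + 3) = (k - 2)*(k + 3)*(k + 1)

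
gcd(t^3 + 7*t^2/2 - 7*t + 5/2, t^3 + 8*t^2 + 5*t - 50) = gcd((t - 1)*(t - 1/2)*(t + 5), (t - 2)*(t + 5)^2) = t + 5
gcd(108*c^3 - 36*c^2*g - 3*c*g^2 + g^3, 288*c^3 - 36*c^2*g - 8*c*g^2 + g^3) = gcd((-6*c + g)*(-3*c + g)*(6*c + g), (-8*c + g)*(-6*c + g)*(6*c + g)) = 36*c^2 - g^2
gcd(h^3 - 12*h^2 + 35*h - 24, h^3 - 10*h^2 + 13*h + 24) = h^2 - 11*h + 24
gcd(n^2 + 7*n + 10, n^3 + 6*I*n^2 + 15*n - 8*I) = 1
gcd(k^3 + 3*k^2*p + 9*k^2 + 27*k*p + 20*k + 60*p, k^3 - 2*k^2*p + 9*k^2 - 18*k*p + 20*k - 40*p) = k^2 + 9*k + 20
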